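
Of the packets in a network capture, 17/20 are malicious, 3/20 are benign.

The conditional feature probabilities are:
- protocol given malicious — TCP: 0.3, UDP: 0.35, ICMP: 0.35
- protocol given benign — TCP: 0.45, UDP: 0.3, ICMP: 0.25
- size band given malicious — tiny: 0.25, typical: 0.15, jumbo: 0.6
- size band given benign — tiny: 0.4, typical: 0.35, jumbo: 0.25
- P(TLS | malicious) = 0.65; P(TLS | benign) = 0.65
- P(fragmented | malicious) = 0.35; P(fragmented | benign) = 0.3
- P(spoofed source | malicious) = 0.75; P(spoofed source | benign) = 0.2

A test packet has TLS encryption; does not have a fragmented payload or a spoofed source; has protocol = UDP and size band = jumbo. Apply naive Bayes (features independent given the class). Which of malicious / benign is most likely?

malicious: 0.85 × 0.35 × 0.6 × 0.65 × (1−0.35) × (1−0.75) = 0.0188540625
benign: 0.15 × 0.3 × 0.25 × 0.65 × (1−0.3) × (1−0.2) = 0.004095
Highest score → malicious.

malicious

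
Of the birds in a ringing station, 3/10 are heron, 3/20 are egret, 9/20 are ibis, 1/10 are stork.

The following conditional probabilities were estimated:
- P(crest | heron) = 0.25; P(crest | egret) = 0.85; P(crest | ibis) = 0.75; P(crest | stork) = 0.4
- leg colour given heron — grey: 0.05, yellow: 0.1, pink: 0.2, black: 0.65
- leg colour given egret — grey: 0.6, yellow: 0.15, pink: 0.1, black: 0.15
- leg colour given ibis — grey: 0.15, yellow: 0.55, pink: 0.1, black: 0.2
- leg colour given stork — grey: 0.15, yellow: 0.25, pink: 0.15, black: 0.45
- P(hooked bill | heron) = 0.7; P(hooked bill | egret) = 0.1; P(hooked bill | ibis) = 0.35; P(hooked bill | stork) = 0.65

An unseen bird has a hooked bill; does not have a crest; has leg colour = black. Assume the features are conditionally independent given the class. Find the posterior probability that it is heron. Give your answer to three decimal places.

0.799

heron: 0.3 × (1−0.25) × 0.65 × 0.7 = 0.102375
egret: 0.15 × (1−0.85) × 0.15 × 0.1 = 0.0003375
ibis: 0.45 × (1−0.75) × 0.2 × 0.35 = 0.007875
stork: 0.1 × (1−0.4) × 0.45 × 0.65 = 0.01755
P(heron | x) = 0.102375 / 0.1281375 ≈ 0.799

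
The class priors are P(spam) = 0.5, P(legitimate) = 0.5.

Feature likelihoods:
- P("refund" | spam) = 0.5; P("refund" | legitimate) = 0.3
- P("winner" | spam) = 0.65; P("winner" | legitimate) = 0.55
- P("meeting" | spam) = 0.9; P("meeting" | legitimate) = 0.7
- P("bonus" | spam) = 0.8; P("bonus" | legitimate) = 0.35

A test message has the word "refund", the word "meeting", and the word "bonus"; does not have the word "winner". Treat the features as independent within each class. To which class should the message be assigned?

spam: 0.5 × 0.5 × (1−0.65) × 0.9 × 0.8 = 0.063
legitimate: 0.5 × 0.3 × (1−0.55) × 0.7 × 0.35 = 0.0165375
Highest score → spam.

spam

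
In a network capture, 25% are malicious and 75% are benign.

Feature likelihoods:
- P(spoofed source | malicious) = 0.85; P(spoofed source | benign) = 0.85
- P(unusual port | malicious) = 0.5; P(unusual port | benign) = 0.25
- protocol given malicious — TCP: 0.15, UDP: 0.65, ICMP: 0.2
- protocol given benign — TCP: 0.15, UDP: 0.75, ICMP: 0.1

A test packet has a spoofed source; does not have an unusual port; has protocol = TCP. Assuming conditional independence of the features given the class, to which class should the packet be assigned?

benign

malicious: 0.25 × 0.85 × (1−0.5) × 0.15 = 0.0159375
benign: 0.75 × 0.85 × (1−0.25) × 0.15 = 0.07171875
Highest score → benign.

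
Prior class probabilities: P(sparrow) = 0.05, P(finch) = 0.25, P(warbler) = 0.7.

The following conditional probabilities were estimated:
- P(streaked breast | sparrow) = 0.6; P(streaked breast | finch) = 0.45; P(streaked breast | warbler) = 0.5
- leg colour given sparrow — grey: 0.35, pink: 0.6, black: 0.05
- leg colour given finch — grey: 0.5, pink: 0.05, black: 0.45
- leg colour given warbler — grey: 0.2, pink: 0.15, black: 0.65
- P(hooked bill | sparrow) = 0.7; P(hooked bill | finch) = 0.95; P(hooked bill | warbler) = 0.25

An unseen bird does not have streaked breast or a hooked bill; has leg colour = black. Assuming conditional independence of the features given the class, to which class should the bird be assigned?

warbler

sparrow: 0.05 × (1−0.6) × 0.05 × (1−0.7) = 0.0003
finch: 0.25 × (1−0.45) × 0.45 × (1−0.95) = 0.00309375
warbler: 0.7 × (1−0.5) × 0.65 × (1−0.25) = 0.170625
Highest score → warbler.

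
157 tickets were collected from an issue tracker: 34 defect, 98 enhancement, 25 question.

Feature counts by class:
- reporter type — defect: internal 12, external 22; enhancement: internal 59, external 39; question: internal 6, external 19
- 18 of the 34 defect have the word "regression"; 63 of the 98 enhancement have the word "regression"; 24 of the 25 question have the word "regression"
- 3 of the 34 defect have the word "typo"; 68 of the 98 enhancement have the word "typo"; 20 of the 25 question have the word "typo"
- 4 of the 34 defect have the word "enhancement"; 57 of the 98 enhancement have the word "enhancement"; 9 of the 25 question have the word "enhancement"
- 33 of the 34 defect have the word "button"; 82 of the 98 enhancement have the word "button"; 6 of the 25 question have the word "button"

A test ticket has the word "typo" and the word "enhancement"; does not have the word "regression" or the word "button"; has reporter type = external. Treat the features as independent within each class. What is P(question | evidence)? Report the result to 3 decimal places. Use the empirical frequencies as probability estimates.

defect: (34/157) × (22/34) × (16/34) × (3/34) × (4/34) × (1/34) ≈ 0.000020133
enhancement: (98/157) × (39/98) × (35/98) × (68/98) × (57/98) × (16/98) ≈ 0.00584565
question: (25/157) × (19/25) × (1/25) × (20/25) × (9/25) × (19/25) ≈ 0.00105955
P(question | x) = 0.00105955 / 0.006925333 ≈ 0.153

0.153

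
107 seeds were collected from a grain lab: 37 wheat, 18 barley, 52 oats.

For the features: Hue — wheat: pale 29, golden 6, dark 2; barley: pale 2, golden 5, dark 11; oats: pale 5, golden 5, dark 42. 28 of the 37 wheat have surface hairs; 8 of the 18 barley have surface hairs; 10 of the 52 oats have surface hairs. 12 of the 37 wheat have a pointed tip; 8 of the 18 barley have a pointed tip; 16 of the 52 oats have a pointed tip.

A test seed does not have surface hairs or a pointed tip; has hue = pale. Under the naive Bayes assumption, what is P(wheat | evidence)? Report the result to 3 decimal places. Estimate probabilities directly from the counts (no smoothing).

wheat: (37/107) × (29/37) × (9/37) × (25/37) ≈ 0.0445444
barley: (18/107) × (2/18) × (10/18) × (10/18) ≈ 0.00576901
oats: (52/107) × (5/52) × (42/52) × (36/52) ≈ 0.0261295
P(wheat | x) = 0.0445444 / 0.07644291 ≈ 0.583

0.583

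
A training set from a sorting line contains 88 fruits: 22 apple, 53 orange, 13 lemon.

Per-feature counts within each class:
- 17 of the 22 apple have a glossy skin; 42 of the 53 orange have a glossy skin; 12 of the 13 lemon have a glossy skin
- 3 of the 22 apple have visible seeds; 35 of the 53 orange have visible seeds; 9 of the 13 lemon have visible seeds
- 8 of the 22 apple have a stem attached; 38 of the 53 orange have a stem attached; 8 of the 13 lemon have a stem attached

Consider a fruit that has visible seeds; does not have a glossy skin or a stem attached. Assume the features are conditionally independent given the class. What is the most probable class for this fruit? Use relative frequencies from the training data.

orange

apple: (22/88) × (5/22) × (3/22) × (14/22) ≈ 0.0049305
orange: (53/88) × (11/53) × (35/53) × (15/53) ≈ 0.0233624
lemon: (13/88) × (1/13) × (9/13) × (5/13) ≈ 0.00302582
Highest score → orange.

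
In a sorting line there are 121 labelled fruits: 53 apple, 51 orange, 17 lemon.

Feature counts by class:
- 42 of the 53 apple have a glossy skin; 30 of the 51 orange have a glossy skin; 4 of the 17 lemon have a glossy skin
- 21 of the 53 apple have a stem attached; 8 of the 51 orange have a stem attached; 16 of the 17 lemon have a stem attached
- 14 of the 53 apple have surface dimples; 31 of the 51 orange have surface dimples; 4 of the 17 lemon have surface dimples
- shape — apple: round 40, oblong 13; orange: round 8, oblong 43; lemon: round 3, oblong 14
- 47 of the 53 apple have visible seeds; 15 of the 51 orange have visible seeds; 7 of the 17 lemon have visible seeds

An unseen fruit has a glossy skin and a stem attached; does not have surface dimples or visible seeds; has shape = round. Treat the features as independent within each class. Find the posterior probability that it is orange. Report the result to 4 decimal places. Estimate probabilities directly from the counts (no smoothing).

apple: (53/121) × (42/53) × (21/53) × (39/53) × (40/53) × (6/53) ≈ 0.0086468
orange: (51/121) × (30/51) × (8/51) × (20/51) × (8/51) × (36/51) ≈ 0.00168876
lemon: (17/121) × (4/17) × (16/17) × (13/17) × (3/17) × (10/17) ≈ 0.00246981
P(orange | x) = 0.00168876 / 0.01280537 ≈ 0.1319

0.1319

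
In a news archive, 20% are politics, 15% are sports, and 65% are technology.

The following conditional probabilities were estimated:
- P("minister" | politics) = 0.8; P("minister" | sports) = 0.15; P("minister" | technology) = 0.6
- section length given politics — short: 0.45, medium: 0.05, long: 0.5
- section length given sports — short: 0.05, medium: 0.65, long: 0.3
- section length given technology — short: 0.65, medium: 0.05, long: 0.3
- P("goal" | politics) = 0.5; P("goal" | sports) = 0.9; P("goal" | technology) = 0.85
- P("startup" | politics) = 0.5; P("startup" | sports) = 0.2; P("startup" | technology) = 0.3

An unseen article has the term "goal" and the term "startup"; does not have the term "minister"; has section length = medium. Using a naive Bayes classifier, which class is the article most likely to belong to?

sports

politics: 0.2 × (1−0.8) × 0.05 × 0.5 × 0.5 = 0.0005
sports: 0.15 × (1−0.15) × 0.65 × 0.9 × 0.2 = 0.0149175
technology: 0.65 × (1−0.6) × 0.05 × 0.85 × 0.3 = 0.003315
Highest score → sports.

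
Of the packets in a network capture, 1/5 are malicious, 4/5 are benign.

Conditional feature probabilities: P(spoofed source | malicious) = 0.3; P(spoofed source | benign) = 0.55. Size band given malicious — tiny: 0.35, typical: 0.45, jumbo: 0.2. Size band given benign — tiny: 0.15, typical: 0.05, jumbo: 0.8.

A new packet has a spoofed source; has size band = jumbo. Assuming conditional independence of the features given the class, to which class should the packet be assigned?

malicious: 0.2 × 0.3 × 0.2 = 0.012
benign: 0.8 × 0.55 × 0.8 = 0.352
Highest score → benign.

benign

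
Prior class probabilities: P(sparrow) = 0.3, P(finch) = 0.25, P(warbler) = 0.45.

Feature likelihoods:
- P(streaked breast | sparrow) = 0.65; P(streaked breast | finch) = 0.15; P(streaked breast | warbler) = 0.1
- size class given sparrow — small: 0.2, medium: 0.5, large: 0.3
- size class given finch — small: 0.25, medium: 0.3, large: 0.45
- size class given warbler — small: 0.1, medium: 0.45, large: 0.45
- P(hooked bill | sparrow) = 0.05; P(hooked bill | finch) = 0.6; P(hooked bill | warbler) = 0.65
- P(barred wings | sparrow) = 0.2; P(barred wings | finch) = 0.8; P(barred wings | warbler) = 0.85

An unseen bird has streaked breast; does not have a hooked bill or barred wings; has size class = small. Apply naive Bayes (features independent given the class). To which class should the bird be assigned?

sparrow

sparrow: 0.3 × 0.65 × 0.2 × (1−0.05) × (1−0.2) = 0.02964
finch: 0.25 × 0.15 × 0.25 × (1−0.6) × (1−0.8) = 0.00075
warbler: 0.45 × 0.1 × 0.1 × (1−0.65) × (1−0.85) = 0.00023625
Highest score → sparrow.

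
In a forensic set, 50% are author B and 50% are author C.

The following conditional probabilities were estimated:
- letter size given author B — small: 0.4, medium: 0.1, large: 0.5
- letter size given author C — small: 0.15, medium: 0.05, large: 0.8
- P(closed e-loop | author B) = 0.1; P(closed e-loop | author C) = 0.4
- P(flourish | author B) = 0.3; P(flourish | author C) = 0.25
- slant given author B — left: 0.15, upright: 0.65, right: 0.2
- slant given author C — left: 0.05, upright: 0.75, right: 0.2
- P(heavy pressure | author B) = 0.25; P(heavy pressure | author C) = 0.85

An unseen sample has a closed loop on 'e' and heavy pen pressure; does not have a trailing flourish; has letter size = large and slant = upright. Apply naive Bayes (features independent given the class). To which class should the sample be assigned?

author C

author B: 0.5 × 0.5 × 0.1 × (1−0.3) × 0.65 × 0.25 = 0.00284375
author C: 0.5 × 0.8 × 0.4 × (1−0.25) × 0.75 × 0.85 = 0.0765
Highest score → author C.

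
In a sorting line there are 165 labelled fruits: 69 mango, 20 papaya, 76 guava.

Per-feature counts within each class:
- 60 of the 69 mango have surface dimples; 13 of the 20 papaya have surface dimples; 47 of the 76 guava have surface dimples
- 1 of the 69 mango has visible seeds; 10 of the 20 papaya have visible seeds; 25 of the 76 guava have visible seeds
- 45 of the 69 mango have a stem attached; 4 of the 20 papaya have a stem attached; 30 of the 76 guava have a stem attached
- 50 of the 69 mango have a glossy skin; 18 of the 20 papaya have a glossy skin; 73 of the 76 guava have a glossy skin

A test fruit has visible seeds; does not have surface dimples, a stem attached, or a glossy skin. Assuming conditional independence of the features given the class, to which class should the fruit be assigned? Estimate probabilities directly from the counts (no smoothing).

papaya

mango: (69/165) × (9/69) × (1/69) × (24/69) × (19/69) ≈ 0.000075714
papaya: (20/165) × (7/20) × (10/20) × (16/20) × (2/20) ≈ 0.00169697
guava: (76/165) × (29/76) × (25/76) × (46/76) × (3/76) ≈ 0.00138131
Highest score → papaya.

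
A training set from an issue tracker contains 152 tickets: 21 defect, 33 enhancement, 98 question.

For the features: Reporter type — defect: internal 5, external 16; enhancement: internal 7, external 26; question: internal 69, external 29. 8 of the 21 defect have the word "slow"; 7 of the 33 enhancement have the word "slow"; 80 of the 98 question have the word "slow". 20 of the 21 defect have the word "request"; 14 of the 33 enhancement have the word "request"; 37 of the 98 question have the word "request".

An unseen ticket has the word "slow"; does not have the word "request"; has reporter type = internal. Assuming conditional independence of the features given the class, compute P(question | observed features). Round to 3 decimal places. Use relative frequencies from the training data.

0.974

defect: (21/152) × (5/21) × (8/21) × (1/21) ≈ 0.00059673
enhancement: (33/152) × (7/33) × (7/33) × (19/33) ≈ 0.00562443
question: (98/152) × (69/98) × (80/98) × (61/98) ≈ 0.23066
P(question | x) = 0.23066 / 0.23688116 ≈ 0.974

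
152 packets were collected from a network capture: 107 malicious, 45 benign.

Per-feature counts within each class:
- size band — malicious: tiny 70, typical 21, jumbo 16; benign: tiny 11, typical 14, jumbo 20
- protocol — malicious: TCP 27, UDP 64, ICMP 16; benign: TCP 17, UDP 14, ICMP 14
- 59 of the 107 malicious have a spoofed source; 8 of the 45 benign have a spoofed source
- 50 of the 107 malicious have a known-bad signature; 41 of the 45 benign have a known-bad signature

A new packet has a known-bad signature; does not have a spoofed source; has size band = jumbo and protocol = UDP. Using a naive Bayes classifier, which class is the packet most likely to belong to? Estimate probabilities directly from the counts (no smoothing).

benign

malicious: (107/152) × (16/107) × (64/107) × (48/107) × (50/107) ≈ 0.0131982
benign: (45/152) × (20/45) × (14/45) × (37/45) × (41/45) ≈ 0.0306664
Highest score → benign.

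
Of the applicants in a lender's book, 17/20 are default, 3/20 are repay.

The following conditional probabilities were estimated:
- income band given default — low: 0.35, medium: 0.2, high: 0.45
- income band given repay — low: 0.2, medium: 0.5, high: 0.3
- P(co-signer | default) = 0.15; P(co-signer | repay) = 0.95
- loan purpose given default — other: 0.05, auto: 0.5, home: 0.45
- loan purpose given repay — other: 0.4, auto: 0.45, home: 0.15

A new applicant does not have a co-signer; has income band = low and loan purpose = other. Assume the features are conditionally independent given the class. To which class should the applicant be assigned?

default: 0.85 × 0.35 × (1−0.15) × 0.05 = 0.01264375
repay: 0.15 × 0.2 × (1−0.95) × 0.4 = 0.0006
Highest score → default.

default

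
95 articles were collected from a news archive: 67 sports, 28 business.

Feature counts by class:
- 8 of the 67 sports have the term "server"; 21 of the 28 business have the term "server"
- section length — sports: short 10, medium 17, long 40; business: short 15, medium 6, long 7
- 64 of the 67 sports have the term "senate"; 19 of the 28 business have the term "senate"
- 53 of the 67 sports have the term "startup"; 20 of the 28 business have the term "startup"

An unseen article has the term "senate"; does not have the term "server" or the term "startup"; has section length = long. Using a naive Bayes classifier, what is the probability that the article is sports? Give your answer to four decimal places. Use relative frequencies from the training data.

sports: (67/95) × (59/67) × (40/67) × (64/67) × (14/67) ≈ 0.0740069
business: (28/95) × (7/28) × (7/28) × (19/28) × (8/28) ≈ 0.00357143
P(sports | x) = 0.0740069 / 0.07757833 ≈ 0.9540

0.9540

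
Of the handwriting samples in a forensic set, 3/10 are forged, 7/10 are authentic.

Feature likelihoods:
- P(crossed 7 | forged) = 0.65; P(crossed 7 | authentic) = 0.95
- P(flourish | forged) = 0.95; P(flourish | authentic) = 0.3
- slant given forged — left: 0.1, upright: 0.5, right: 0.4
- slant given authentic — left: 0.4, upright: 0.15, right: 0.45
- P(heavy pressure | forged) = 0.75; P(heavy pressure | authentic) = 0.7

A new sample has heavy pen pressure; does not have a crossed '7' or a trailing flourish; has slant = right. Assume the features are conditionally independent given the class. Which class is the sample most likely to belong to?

forged: 0.3 × (1−0.65) × (1−0.95) × 0.4 × 0.75 = 0.001575
authentic: 0.7 × (1−0.95) × (1−0.3) × 0.45 × 0.7 = 0.0077175
Highest score → authentic.

authentic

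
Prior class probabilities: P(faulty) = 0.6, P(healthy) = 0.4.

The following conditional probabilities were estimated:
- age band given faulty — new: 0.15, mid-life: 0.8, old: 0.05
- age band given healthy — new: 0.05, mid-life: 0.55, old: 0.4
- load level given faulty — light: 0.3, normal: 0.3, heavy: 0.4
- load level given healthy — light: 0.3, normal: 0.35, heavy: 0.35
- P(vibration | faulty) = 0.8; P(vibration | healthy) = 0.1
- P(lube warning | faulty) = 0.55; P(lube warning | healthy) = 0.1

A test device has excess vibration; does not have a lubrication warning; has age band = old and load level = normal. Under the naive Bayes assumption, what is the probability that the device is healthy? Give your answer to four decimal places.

faulty: 0.6 × 0.05 × 0.3 × 0.8 × (1−0.55) = 0.00324
healthy: 0.4 × 0.4 × 0.35 × 0.1 × (1−0.1) = 0.00504
P(healthy | x) = 0.00504 / 0.00828 ≈ 0.6087

0.6087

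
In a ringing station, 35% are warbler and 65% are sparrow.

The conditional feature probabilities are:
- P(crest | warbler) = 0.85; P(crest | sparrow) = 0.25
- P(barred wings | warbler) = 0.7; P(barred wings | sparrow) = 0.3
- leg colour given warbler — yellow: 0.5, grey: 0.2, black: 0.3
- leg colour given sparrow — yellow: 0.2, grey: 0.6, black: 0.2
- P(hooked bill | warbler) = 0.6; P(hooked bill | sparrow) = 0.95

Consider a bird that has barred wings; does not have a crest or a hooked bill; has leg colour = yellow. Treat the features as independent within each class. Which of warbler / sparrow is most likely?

warbler

warbler: 0.35 × (1−0.85) × 0.7 × 0.5 × (1−0.6) = 0.00735
sparrow: 0.65 × (1−0.25) × 0.3 × 0.2 × (1−0.95) = 0.0014625
Highest score → warbler.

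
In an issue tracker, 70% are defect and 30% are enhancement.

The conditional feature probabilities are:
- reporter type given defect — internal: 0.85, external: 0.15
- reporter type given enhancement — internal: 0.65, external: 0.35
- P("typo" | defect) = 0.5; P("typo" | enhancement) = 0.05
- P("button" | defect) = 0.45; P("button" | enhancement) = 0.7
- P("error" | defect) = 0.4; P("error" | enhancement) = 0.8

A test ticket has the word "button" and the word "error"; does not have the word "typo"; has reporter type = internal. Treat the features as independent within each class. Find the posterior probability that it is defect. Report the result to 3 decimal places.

0.340

defect: 0.7 × 0.85 × (1−0.5) × 0.45 × 0.4 = 0.05355
enhancement: 0.3 × 0.65 × (1−0.05) × 0.7 × 0.8 = 0.10374
P(defect | x) = 0.05355 / 0.15729 ≈ 0.340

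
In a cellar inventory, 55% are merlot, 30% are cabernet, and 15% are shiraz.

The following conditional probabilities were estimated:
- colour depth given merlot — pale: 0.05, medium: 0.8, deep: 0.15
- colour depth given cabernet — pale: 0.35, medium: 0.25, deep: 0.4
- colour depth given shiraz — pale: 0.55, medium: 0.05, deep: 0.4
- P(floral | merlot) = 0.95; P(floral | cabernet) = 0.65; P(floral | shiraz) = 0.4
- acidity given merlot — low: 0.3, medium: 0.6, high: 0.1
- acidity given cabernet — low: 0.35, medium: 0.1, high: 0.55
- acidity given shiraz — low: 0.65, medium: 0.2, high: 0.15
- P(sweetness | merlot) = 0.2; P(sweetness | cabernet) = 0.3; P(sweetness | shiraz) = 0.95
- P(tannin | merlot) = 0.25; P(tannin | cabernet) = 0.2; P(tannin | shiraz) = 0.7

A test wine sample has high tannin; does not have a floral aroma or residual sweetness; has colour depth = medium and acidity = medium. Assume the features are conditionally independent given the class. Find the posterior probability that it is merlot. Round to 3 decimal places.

merlot: 0.55 × 0.8 × (1−0.95) × 0.6 × (1−0.2) × 0.25 = 0.00264
cabernet: 0.3 × 0.25 × (1−0.65) × 0.1 × (1−0.3) × 0.2 = 0.0003675
shiraz: 0.15 × 0.05 × (1−0.4) × 0.2 × (1−0.95) × 0.7 = 0.0000315
P(merlot | x) = 0.00264 / 0.003039 ≈ 0.869

0.869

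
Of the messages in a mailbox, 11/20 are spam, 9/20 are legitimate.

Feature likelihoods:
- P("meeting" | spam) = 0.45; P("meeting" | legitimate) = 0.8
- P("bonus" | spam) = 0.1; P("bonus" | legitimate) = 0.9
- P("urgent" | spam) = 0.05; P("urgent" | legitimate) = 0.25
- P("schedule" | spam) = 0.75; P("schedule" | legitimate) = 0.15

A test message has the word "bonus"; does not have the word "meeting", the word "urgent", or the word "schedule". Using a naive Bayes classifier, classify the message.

spam: 0.55 × (1−0.45) × 0.1 × (1−0.05) × (1−0.75) = 0.007184375
legitimate: 0.45 × (1−0.8) × 0.9 × (1−0.25) × (1−0.15) = 0.0516375
Highest score → legitimate.

legitimate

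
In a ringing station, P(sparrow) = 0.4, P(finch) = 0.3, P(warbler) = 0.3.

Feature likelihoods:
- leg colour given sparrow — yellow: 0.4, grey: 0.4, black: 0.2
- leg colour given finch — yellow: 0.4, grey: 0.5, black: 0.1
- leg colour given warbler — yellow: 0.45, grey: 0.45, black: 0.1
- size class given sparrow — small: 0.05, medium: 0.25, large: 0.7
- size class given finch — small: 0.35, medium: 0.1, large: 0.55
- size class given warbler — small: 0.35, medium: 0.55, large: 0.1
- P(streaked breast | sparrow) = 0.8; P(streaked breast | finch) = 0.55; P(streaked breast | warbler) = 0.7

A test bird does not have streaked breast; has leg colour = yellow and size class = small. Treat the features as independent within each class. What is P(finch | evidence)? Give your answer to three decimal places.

sparrow: 0.4 × 0.4 × 0.05 × (1−0.8) = 0.0016
finch: 0.3 × 0.4 × 0.35 × (1−0.55) = 0.0189
warbler: 0.3 × 0.45 × 0.35 × (1−0.7) = 0.014175
P(finch | x) = 0.0189 / 0.034675 ≈ 0.545

0.545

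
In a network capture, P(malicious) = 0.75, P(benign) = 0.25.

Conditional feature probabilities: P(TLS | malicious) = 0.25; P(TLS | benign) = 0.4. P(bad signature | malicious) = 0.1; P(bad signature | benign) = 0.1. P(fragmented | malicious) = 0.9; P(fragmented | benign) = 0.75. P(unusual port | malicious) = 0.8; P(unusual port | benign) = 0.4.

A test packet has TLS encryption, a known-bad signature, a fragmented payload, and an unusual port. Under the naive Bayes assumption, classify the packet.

malicious: 0.75 × 0.25 × 0.1 × 0.9 × 0.8 = 0.0135
benign: 0.25 × 0.4 × 0.1 × 0.75 × 0.4 = 0.003
Highest score → malicious.

malicious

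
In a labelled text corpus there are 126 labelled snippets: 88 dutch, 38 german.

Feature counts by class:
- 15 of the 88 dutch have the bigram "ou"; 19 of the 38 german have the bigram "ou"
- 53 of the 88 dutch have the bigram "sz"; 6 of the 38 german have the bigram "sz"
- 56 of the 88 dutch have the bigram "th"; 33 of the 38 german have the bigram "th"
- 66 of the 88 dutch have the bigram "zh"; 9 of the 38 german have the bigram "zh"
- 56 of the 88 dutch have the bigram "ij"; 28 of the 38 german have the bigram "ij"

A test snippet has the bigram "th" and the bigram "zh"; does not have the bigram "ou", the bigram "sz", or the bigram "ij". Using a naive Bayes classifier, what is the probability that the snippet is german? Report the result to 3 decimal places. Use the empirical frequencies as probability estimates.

0.147

dutch: (88/126) × (73/88) × (35/88) × (56/88) × (66/88) × (32/88) ≈ 0.0399919
german: (38/126) × (19/38) × (32/38) × (33/38) × (9/38) × (10/38) ≈ 0.00687314
P(german | x) = 0.00687314 / 0.04686504 ≈ 0.147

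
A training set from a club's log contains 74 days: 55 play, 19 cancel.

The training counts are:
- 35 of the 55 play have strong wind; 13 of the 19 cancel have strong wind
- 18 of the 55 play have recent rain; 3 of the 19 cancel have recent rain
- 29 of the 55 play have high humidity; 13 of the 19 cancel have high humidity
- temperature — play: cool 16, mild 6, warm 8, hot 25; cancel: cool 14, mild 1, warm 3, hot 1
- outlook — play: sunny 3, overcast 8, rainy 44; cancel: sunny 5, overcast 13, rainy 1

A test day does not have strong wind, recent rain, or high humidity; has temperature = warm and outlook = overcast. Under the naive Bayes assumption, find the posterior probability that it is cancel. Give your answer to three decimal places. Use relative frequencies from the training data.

0.562

play: (55/74) × (20/55) × (37/55) × (26/55) × (8/55) × (8/55) ≈ 0.00181846
cancel: (19/74) × (6/19) × (16/19) × (6/19) × (3/19) × (13/19) ≈ 0.00232938
P(cancel | x) = 0.00232938 / 0.00414784 ≈ 0.562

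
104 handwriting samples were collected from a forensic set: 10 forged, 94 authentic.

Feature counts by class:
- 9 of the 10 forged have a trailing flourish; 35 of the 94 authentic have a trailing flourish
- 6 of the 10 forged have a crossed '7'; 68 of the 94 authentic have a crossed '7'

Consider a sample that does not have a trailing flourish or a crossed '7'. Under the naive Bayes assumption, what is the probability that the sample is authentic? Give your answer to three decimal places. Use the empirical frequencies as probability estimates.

forged: (10/104) × (1/10) × (4/10) ≈ 0.00384615
authentic: (94/104) × (59/94) × (26/94) ≈ 0.156915
P(authentic | x) = 0.156915 / 0.16076115 ≈ 0.976

0.976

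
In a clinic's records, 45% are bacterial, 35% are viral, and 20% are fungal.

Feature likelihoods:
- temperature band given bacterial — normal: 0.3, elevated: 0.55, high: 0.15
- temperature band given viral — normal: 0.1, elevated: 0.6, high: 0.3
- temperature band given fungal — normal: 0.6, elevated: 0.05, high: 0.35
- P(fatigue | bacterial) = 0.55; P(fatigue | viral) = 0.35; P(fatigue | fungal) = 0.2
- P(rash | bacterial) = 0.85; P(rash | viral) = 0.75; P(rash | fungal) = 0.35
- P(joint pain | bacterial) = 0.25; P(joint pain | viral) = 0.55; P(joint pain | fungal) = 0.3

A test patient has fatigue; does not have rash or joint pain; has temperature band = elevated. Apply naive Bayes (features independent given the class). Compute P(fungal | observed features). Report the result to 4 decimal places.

bacterial: 0.45 × 0.55 × 0.55 × (1−0.85) × (1−0.25) = 0.0153140625
viral: 0.35 × 0.6 × 0.35 × (1−0.75) × (1−0.55) = 0.00826875
fungal: 0.2 × 0.05 × 0.2 × (1−0.35) × (1−0.3) = 0.00091
P(fungal | x) = 0.00091 / 0.0244928125 ≈ 0.0372

0.0372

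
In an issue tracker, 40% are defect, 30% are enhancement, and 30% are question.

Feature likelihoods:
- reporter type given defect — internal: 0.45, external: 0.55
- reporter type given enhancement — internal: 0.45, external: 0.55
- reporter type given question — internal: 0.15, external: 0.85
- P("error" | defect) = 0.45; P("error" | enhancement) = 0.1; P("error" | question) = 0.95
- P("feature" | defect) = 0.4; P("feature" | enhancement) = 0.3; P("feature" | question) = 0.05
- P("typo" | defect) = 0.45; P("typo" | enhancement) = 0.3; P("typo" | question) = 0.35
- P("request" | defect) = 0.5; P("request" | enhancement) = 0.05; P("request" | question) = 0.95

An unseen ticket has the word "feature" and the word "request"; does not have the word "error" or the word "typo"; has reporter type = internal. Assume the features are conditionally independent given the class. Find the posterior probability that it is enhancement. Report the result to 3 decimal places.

defect: 0.4 × 0.45 × (1−0.45) × 0.4 × (1−0.45) × 0.5 = 0.01089
enhancement: 0.3 × 0.45 × (1−0.1) × 0.3 × (1−0.3) × 0.05 = 0.00127575
question: 0.3 × 0.15 × (1−0.95) × 0.05 × (1−0.35) × 0.95 = 0.00006946875
P(enhancement | x) = 0.00127575 / 0.01223521875 ≈ 0.104

0.104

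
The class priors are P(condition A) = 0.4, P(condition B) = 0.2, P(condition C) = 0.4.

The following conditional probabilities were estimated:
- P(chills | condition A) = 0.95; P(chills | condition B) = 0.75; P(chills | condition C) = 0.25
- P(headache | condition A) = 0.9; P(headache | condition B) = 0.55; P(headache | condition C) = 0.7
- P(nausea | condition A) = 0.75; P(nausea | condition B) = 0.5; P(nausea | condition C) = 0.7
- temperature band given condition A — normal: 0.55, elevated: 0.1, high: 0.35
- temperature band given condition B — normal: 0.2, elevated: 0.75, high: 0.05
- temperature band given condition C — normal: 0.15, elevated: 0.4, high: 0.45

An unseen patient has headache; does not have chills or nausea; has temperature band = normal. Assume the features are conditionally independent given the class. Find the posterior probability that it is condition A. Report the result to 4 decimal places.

0.1687

condition A: 0.4 × (1−0.95) × 0.9 × (1−0.75) × 0.55 = 0.002475
condition B: 0.2 × (1−0.75) × 0.55 × (1−0.5) × 0.2 = 0.00275
condition C: 0.4 × (1−0.25) × 0.7 × (1−0.7) × 0.15 = 0.00945
P(condition A | x) = 0.002475 / 0.014675 ≈ 0.1687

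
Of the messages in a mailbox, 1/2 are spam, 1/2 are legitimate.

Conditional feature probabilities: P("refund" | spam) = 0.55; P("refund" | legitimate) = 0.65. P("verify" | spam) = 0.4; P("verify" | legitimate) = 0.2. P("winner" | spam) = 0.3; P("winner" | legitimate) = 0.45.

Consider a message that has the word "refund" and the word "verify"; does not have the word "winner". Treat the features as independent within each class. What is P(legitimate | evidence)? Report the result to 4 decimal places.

spam: 0.5 × 0.55 × 0.4 × (1−0.3) = 0.077
legitimate: 0.5 × 0.65 × 0.2 × (1−0.45) = 0.03575
P(legitimate | x) = 0.03575 / 0.11275 ≈ 0.3171

0.3171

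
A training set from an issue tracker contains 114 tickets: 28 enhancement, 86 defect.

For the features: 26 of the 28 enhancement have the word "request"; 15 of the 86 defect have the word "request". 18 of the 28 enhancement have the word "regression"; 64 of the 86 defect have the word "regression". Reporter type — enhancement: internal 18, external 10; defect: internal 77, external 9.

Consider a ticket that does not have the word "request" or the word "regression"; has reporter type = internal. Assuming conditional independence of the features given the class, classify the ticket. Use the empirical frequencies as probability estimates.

defect

enhancement: (28/114) × (2/28) × (10/28) × (18/28) ≈ 0.00402793
defect: (86/114) × (71/86) × (22/86) × (77/86) ≈ 0.142649
Highest score → defect.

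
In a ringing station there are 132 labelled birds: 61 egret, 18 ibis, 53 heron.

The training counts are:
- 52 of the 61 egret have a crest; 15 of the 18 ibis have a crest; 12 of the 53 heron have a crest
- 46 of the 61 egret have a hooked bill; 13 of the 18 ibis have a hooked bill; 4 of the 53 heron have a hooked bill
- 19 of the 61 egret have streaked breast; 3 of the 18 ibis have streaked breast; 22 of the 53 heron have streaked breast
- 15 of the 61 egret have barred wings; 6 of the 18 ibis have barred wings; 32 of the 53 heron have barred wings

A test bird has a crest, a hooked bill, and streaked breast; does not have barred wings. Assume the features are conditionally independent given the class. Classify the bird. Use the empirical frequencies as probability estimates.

egret: (61/132) × (52/61) × (46/61) × (19/61) × (46/61) ≈ 0.0697765
ibis: (18/132) × (15/18) × (13/18) × (3/18) × (12/18) ≈ 0.00911897
heron: (53/132) × (12/53) × (4/53) × (22/53) × (21/53) ≈ 0.00112845
Highest score → egret.

egret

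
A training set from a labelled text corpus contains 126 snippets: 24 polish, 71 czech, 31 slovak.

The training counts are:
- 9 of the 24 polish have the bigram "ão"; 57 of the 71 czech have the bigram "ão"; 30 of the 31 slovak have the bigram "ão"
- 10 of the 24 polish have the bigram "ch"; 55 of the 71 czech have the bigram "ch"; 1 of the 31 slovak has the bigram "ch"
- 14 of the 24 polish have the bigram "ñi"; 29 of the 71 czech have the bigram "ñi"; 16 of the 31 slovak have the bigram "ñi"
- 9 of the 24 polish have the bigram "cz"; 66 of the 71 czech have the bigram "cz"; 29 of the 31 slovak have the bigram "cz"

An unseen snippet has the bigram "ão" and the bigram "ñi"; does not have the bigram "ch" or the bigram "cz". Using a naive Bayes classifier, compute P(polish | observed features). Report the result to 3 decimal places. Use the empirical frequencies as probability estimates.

0.589

polish: (24/126) × (9/24) × (14/24) × (14/24) × (15/24) ≈ 0.015191
czech: (71/126) × (57/71) × (16/71) × (29/71) × (5/71) ≈ 0.00293236
slovak: (31/126) × (30/31) × (30/31) × (16/31) × (2/31) ≈ 0.0076725
P(polish | x) = 0.015191 / 0.02579586 ≈ 0.589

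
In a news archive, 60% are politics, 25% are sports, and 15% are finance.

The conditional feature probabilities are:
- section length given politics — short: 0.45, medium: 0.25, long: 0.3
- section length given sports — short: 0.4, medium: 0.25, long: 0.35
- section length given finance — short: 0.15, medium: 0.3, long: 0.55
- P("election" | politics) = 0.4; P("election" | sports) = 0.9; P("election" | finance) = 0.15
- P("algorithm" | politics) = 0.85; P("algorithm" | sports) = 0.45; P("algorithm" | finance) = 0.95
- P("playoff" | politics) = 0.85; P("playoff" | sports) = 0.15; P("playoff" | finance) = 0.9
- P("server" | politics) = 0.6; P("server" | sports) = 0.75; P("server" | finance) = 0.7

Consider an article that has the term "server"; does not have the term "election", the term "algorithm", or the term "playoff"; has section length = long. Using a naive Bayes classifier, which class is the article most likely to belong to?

politics: 0.6 × 0.3 × (1−0.4) × (1−0.85) × (1−0.85) × 0.6 = 0.001458
sports: 0.25 × 0.35 × (1−0.9) × (1−0.45) × (1−0.15) × 0.75 = 0.00306796875
finance: 0.15 × 0.55 × (1−0.15) × (1−0.95) × (1−0.9) × 0.7 = 0.0002454375
Highest score → sports.

sports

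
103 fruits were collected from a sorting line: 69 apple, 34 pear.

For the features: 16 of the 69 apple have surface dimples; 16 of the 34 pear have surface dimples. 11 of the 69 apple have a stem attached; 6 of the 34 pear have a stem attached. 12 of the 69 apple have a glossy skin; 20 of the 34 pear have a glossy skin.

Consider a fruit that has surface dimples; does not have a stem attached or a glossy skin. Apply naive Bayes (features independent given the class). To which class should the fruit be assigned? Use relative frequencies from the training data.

apple

apple: (69/103) × (16/69) × (58/69) × (57/69) ≈ 0.107867
pear: (34/103) × (16/34) × (28/34) × (14/34) ≈ 0.0526758
Highest score → apple.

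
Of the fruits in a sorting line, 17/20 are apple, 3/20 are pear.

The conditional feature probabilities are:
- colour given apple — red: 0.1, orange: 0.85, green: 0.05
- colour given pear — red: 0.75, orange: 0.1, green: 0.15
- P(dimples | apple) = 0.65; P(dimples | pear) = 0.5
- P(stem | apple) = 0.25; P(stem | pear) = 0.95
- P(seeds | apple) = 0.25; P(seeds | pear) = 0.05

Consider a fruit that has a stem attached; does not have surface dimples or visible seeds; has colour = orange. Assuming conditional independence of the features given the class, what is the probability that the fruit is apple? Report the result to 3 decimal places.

0.875

apple: 0.85 × 0.85 × (1−0.65) × 0.25 × (1−0.25) = 0.0474140625
pear: 0.15 × 0.1 × (1−0.5) × 0.95 × (1−0.05) = 0.00676875
P(apple | x) = 0.0474140625 / 0.0541828125 ≈ 0.875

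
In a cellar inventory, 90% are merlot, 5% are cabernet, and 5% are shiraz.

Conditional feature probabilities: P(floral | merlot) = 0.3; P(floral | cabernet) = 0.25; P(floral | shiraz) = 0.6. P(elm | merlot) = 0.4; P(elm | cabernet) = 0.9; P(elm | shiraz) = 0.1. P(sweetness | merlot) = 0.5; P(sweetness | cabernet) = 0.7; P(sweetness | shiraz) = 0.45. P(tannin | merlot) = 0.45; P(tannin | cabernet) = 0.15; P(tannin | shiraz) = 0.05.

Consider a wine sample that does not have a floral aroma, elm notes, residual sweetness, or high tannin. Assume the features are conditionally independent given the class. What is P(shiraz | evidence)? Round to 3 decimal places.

0.082

merlot: 0.9 × (1−0.3) × (1−0.4) × (1−0.5) × (1−0.45) = 0.10395
cabernet: 0.05 × (1−0.25) × (1−0.9) × (1−0.7) × (1−0.15) = 0.00095625
shiraz: 0.05 × (1−0.6) × (1−0.1) × (1−0.45) × (1−0.05) = 0.009405
P(shiraz | x) = 0.009405 / 0.11431125 ≈ 0.082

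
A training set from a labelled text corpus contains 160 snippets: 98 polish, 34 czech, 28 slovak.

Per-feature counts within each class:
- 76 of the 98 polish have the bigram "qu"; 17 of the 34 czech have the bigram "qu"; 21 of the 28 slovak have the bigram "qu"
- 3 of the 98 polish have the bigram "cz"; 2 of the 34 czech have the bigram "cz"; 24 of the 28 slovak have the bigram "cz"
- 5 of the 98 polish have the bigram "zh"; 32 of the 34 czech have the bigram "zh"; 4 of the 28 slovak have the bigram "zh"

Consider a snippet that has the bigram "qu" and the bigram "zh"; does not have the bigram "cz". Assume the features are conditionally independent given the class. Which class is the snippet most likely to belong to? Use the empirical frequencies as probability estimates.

czech

polish: (98/160) × (76/98) × (95/98) × (5/98) ≈ 0.0234928
czech: (34/160) × (17/34) × (32/34) × (32/34) ≈ 0.0941176
slovak: (28/160) × (21/28) × (4/28) × (4/28) ≈ 0.00267857
Highest score → czech.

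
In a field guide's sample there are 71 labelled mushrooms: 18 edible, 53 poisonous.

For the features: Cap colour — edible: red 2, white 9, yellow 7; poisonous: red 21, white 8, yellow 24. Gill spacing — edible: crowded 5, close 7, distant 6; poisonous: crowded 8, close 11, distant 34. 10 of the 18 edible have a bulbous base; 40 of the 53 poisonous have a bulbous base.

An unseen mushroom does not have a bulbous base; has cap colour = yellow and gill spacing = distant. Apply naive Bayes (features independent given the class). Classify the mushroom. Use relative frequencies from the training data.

poisonous

edible: (18/71) × (7/18) × (6/18) × (8/18) ≈ 0.0146062
poisonous: (53/71) × (24/53) × (34/53) × (13/53) ≈ 0.0531892
Highest score → poisonous.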